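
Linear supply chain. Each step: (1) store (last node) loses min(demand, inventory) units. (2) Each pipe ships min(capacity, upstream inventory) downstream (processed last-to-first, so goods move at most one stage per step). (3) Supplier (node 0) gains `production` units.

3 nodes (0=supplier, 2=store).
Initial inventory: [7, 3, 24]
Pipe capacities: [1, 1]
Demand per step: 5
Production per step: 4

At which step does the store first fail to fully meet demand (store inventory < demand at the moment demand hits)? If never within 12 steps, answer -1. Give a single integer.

Step 1: demand=5,sold=5 ship[1->2]=1 ship[0->1]=1 prod=4 -> [10 3 20]
Step 2: demand=5,sold=5 ship[1->2]=1 ship[0->1]=1 prod=4 -> [13 3 16]
Step 3: demand=5,sold=5 ship[1->2]=1 ship[0->1]=1 prod=4 -> [16 3 12]
Step 4: demand=5,sold=5 ship[1->2]=1 ship[0->1]=1 prod=4 -> [19 3 8]
Step 5: demand=5,sold=5 ship[1->2]=1 ship[0->1]=1 prod=4 -> [22 3 4]
Step 6: demand=5,sold=4 ship[1->2]=1 ship[0->1]=1 prod=4 -> [25 3 1]
Step 7: demand=5,sold=1 ship[1->2]=1 ship[0->1]=1 prod=4 -> [28 3 1]
Step 8: demand=5,sold=1 ship[1->2]=1 ship[0->1]=1 prod=4 -> [31 3 1]
Step 9: demand=5,sold=1 ship[1->2]=1 ship[0->1]=1 prod=4 -> [34 3 1]
Step 10: demand=5,sold=1 ship[1->2]=1 ship[0->1]=1 prod=4 -> [37 3 1]
Step 11: demand=5,sold=1 ship[1->2]=1 ship[0->1]=1 prod=4 -> [40 3 1]
Step 12: demand=5,sold=1 ship[1->2]=1 ship[0->1]=1 prod=4 -> [43 3 1]
First stockout at step 6

6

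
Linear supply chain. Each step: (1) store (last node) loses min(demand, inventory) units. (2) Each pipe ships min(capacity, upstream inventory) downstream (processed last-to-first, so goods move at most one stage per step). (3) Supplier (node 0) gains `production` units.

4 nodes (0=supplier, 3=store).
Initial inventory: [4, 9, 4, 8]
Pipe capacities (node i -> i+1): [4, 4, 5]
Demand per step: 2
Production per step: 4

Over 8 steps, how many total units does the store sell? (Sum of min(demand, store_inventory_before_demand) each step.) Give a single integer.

Answer: 16

Derivation:
Step 1: sold=2 (running total=2) -> [4 9 4 10]
Step 2: sold=2 (running total=4) -> [4 9 4 12]
Step 3: sold=2 (running total=6) -> [4 9 4 14]
Step 4: sold=2 (running total=8) -> [4 9 4 16]
Step 5: sold=2 (running total=10) -> [4 9 4 18]
Step 6: sold=2 (running total=12) -> [4 9 4 20]
Step 7: sold=2 (running total=14) -> [4 9 4 22]
Step 8: sold=2 (running total=16) -> [4 9 4 24]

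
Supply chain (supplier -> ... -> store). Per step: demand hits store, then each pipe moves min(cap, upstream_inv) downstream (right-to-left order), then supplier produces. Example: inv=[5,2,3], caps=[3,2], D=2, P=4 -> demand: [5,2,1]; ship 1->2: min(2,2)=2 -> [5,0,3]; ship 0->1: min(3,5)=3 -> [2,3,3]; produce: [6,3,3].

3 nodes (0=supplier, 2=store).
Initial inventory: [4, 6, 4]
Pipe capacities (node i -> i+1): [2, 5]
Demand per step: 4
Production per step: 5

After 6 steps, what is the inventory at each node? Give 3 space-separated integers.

Step 1: demand=4,sold=4 ship[1->2]=5 ship[0->1]=2 prod=5 -> inv=[7 3 5]
Step 2: demand=4,sold=4 ship[1->2]=3 ship[0->1]=2 prod=5 -> inv=[10 2 4]
Step 3: demand=4,sold=4 ship[1->2]=2 ship[0->1]=2 prod=5 -> inv=[13 2 2]
Step 4: demand=4,sold=2 ship[1->2]=2 ship[0->1]=2 prod=5 -> inv=[16 2 2]
Step 5: demand=4,sold=2 ship[1->2]=2 ship[0->1]=2 prod=5 -> inv=[19 2 2]
Step 6: demand=4,sold=2 ship[1->2]=2 ship[0->1]=2 prod=5 -> inv=[22 2 2]

22 2 2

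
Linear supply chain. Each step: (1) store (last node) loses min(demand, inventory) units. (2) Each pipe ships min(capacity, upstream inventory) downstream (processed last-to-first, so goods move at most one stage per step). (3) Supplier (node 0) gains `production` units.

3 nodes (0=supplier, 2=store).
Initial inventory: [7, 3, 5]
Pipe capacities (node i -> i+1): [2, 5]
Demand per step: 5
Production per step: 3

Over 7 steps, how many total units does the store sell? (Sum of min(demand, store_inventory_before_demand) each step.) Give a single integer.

Step 1: sold=5 (running total=5) -> [8 2 3]
Step 2: sold=3 (running total=8) -> [9 2 2]
Step 3: sold=2 (running total=10) -> [10 2 2]
Step 4: sold=2 (running total=12) -> [11 2 2]
Step 5: sold=2 (running total=14) -> [12 2 2]
Step 6: sold=2 (running total=16) -> [13 2 2]
Step 7: sold=2 (running total=18) -> [14 2 2]

Answer: 18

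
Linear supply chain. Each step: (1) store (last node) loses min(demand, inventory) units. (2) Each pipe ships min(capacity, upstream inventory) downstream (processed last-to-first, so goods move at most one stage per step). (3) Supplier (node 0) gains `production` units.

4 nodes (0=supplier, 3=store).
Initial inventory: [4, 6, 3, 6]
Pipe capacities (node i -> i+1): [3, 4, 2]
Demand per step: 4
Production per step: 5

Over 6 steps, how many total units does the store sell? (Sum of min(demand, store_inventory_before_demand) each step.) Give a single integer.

Step 1: sold=4 (running total=4) -> [6 5 5 4]
Step 2: sold=4 (running total=8) -> [8 4 7 2]
Step 3: sold=2 (running total=10) -> [10 3 9 2]
Step 4: sold=2 (running total=12) -> [12 3 10 2]
Step 5: sold=2 (running total=14) -> [14 3 11 2]
Step 6: sold=2 (running total=16) -> [16 3 12 2]

Answer: 16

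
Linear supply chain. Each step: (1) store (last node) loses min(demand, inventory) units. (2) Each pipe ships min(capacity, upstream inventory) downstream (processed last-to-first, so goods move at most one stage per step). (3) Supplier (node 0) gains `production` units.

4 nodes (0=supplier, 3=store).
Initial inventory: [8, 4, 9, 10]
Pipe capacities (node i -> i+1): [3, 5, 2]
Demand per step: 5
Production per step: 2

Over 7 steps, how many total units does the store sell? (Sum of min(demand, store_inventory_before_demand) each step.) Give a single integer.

Step 1: sold=5 (running total=5) -> [7 3 11 7]
Step 2: sold=5 (running total=10) -> [6 3 12 4]
Step 3: sold=4 (running total=14) -> [5 3 13 2]
Step 4: sold=2 (running total=16) -> [4 3 14 2]
Step 5: sold=2 (running total=18) -> [3 3 15 2]
Step 6: sold=2 (running total=20) -> [2 3 16 2]
Step 7: sold=2 (running total=22) -> [2 2 17 2]

Answer: 22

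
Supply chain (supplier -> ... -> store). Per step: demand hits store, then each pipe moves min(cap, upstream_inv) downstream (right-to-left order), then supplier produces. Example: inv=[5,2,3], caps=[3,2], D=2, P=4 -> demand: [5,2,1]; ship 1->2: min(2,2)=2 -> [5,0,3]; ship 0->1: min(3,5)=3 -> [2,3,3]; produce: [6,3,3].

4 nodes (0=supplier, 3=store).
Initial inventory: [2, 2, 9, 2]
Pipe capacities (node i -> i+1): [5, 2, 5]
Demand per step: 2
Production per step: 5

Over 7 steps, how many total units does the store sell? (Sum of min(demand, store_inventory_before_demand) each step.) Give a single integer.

Step 1: sold=2 (running total=2) -> [5 2 6 5]
Step 2: sold=2 (running total=4) -> [5 5 3 8]
Step 3: sold=2 (running total=6) -> [5 8 2 9]
Step 4: sold=2 (running total=8) -> [5 11 2 9]
Step 5: sold=2 (running total=10) -> [5 14 2 9]
Step 6: sold=2 (running total=12) -> [5 17 2 9]
Step 7: sold=2 (running total=14) -> [5 20 2 9]

Answer: 14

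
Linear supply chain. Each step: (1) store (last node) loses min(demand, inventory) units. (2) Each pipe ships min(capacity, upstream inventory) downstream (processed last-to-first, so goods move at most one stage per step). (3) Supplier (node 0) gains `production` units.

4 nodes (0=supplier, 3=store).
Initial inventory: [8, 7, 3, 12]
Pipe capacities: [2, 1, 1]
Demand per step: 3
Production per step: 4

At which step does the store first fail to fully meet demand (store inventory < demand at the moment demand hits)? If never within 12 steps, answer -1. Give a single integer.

Step 1: demand=3,sold=3 ship[2->3]=1 ship[1->2]=1 ship[0->1]=2 prod=4 -> [10 8 3 10]
Step 2: demand=3,sold=3 ship[2->3]=1 ship[1->2]=1 ship[0->1]=2 prod=4 -> [12 9 3 8]
Step 3: demand=3,sold=3 ship[2->3]=1 ship[1->2]=1 ship[0->1]=2 prod=4 -> [14 10 3 6]
Step 4: demand=3,sold=3 ship[2->3]=1 ship[1->2]=1 ship[0->1]=2 prod=4 -> [16 11 3 4]
Step 5: demand=3,sold=3 ship[2->3]=1 ship[1->2]=1 ship[0->1]=2 prod=4 -> [18 12 3 2]
Step 6: demand=3,sold=2 ship[2->3]=1 ship[1->2]=1 ship[0->1]=2 prod=4 -> [20 13 3 1]
Step 7: demand=3,sold=1 ship[2->3]=1 ship[1->2]=1 ship[0->1]=2 prod=4 -> [22 14 3 1]
Step 8: demand=3,sold=1 ship[2->3]=1 ship[1->2]=1 ship[0->1]=2 prod=4 -> [24 15 3 1]
Step 9: demand=3,sold=1 ship[2->3]=1 ship[1->2]=1 ship[0->1]=2 prod=4 -> [26 16 3 1]
Step 10: demand=3,sold=1 ship[2->3]=1 ship[1->2]=1 ship[0->1]=2 prod=4 -> [28 17 3 1]
Step 11: demand=3,sold=1 ship[2->3]=1 ship[1->2]=1 ship[0->1]=2 prod=4 -> [30 18 3 1]
Step 12: demand=3,sold=1 ship[2->3]=1 ship[1->2]=1 ship[0->1]=2 prod=4 -> [32 19 3 1]
First stockout at step 6

6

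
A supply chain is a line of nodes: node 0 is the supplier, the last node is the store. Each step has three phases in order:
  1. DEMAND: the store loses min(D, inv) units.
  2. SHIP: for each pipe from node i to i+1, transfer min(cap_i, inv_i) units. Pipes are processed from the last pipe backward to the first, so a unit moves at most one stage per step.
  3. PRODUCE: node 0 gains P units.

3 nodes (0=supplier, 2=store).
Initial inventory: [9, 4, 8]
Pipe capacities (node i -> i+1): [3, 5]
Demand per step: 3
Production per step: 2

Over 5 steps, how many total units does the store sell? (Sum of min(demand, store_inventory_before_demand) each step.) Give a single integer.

Answer: 15

Derivation:
Step 1: sold=3 (running total=3) -> [8 3 9]
Step 2: sold=3 (running total=6) -> [7 3 9]
Step 3: sold=3 (running total=9) -> [6 3 9]
Step 4: sold=3 (running total=12) -> [5 3 9]
Step 5: sold=3 (running total=15) -> [4 3 9]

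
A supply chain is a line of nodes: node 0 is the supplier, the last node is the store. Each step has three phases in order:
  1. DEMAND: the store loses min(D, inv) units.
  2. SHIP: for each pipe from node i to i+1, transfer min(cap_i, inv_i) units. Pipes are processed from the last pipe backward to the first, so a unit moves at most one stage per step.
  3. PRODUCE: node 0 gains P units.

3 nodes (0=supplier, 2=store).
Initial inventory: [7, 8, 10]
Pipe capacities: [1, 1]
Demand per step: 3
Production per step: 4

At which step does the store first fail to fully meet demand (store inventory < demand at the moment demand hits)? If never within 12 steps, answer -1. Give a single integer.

Step 1: demand=3,sold=3 ship[1->2]=1 ship[0->1]=1 prod=4 -> [10 8 8]
Step 2: demand=3,sold=3 ship[1->2]=1 ship[0->1]=1 prod=4 -> [13 8 6]
Step 3: demand=3,sold=3 ship[1->2]=1 ship[0->1]=1 prod=4 -> [16 8 4]
Step 4: demand=3,sold=3 ship[1->2]=1 ship[0->1]=1 prod=4 -> [19 8 2]
Step 5: demand=3,sold=2 ship[1->2]=1 ship[0->1]=1 prod=4 -> [22 8 1]
Step 6: demand=3,sold=1 ship[1->2]=1 ship[0->1]=1 prod=4 -> [25 8 1]
Step 7: demand=3,sold=1 ship[1->2]=1 ship[0->1]=1 prod=4 -> [28 8 1]
Step 8: demand=3,sold=1 ship[1->2]=1 ship[0->1]=1 prod=4 -> [31 8 1]
Step 9: demand=3,sold=1 ship[1->2]=1 ship[0->1]=1 prod=4 -> [34 8 1]
Step 10: demand=3,sold=1 ship[1->2]=1 ship[0->1]=1 prod=4 -> [37 8 1]
Step 11: demand=3,sold=1 ship[1->2]=1 ship[0->1]=1 prod=4 -> [40 8 1]
Step 12: demand=3,sold=1 ship[1->2]=1 ship[0->1]=1 prod=4 -> [43 8 1]
First stockout at step 5

5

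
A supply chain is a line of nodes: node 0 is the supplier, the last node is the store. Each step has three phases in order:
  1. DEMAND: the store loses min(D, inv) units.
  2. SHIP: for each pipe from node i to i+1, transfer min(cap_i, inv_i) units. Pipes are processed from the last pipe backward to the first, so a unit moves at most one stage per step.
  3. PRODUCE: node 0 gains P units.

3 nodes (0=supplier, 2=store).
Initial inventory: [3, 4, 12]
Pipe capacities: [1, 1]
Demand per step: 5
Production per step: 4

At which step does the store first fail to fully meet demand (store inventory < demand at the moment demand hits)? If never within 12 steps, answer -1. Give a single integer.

Step 1: demand=5,sold=5 ship[1->2]=1 ship[0->1]=1 prod=4 -> [6 4 8]
Step 2: demand=5,sold=5 ship[1->2]=1 ship[0->1]=1 prod=4 -> [9 4 4]
Step 3: demand=5,sold=4 ship[1->2]=1 ship[0->1]=1 prod=4 -> [12 4 1]
Step 4: demand=5,sold=1 ship[1->2]=1 ship[0->1]=1 prod=4 -> [15 4 1]
Step 5: demand=5,sold=1 ship[1->2]=1 ship[0->1]=1 prod=4 -> [18 4 1]
Step 6: demand=5,sold=1 ship[1->2]=1 ship[0->1]=1 prod=4 -> [21 4 1]
Step 7: demand=5,sold=1 ship[1->2]=1 ship[0->1]=1 prod=4 -> [24 4 1]
Step 8: demand=5,sold=1 ship[1->2]=1 ship[0->1]=1 prod=4 -> [27 4 1]
Step 9: demand=5,sold=1 ship[1->2]=1 ship[0->1]=1 prod=4 -> [30 4 1]
Step 10: demand=5,sold=1 ship[1->2]=1 ship[0->1]=1 prod=4 -> [33 4 1]
Step 11: demand=5,sold=1 ship[1->2]=1 ship[0->1]=1 prod=4 -> [36 4 1]
Step 12: demand=5,sold=1 ship[1->2]=1 ship[0->1]=1 prod=4 -> [39 4 1]
First stockout at step 3

3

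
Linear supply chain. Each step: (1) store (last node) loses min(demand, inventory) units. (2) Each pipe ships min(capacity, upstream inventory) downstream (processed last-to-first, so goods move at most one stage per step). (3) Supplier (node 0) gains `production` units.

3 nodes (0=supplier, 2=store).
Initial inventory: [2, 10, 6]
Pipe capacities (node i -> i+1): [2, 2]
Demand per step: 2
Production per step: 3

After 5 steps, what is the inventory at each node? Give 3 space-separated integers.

Step 1: demand=2,sold=2 ship[1->2]=2 ship[0->1]=2 prod=3 -> inv=[3 10 6]
Step 2: demand=2,sold=2 ship[1->2]=2 ship[0->1]=2 prod=3 -> inv=[4 10 6]
Step 3: demand=2,sold=2 ship[1->2]=2 ship[0->1]=2 prod=3 -> inv=[5 10 6]
Step 4: demand=2,sold=2 ship[1->2]=2 ship[0->1]=2 prod=3 -> inv=[6 10 6]
Step 5: demand=2,sold=2 ship[1->2]=2 ship[0->1]=2 prod=3 -> inv=[7 10 6]

7 10 6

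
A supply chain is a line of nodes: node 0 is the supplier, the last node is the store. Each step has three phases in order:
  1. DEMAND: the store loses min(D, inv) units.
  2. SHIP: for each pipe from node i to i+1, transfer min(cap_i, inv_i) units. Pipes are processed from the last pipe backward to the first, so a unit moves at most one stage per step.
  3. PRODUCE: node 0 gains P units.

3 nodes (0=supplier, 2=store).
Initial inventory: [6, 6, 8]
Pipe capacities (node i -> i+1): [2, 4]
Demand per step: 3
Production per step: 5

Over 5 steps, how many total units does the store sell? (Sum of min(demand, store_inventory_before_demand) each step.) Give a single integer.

Answer: 15

Derivation:
Step 1: sold=3 (running total=3) -> [9 4 9]
Step 2: sold=3 (running total=6) -> [12 2 10]
Step 3: sold=3 (running total=9) -> [15 2 9]
Step 4: sold=3 (running total=12) -> [18 2 8]
Step 5: sold=3 (running total=15) -> [21 2 7]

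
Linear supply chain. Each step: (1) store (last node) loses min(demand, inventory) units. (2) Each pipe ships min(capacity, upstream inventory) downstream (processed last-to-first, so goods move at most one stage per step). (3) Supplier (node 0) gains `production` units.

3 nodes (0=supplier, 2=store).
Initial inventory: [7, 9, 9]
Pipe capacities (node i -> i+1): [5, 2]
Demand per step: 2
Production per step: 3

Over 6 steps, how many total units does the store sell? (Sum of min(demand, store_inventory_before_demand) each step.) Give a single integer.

Answer: 12

Derivation:
Step 1: sold=2 (running total=2) -> [5 12 9]
Step 2: sold=2 (running total=4) -> [3 15 9]
Step 3: sold=2 (running total=6) -> [3 16 9]
Step 4: sold=2 (running total=8) -> [3 17 9]
Step 5: sold=2 (running total=10) -> [3 18 9]
Step 6: sold=2 (running total=12) -> [3 19 9]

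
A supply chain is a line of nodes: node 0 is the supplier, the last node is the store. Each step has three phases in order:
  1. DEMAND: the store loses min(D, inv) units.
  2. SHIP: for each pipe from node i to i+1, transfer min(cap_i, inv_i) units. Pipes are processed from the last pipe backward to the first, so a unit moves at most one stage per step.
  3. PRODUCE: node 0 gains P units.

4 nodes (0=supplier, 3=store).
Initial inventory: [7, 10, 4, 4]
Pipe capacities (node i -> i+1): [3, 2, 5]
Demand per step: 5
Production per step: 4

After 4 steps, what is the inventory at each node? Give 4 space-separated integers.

Step 1: demand=5,sold=4 ship[2->3]=4 ship[1->2]=2 ship[0->1]=3 prod=4 -> inv=[8 11 2 4]
Step 2: demand=5,sold=4 ship[2->3]=2 ship[1->2]=2 ship[0->1]=3 prod=4 -> inv=[9 12 2 2]
Step 3: demand=5,sold=2 ship[2->3]=2 ship[1->2]=2 ship[0->1]=3 prod=4 -> inv=[10 13 2 2]
Step 4: demand=5,sold=2 ship[2->3]=2 ship[1->2]=2 ship[0->1]=3 prod=4 -> inv=[11 14 2 2]

11 14 2 2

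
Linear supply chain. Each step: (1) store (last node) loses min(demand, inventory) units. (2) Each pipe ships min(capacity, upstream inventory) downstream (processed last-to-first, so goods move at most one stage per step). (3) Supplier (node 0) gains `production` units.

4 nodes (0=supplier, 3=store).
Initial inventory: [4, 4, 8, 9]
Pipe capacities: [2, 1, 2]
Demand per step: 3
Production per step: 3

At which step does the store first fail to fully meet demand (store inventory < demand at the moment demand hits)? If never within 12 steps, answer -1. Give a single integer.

Step 1: demand=3,sold=3 ship[2->3]=2 ship[1->2]=1 ship[0->1]=2 prod=3 -> [5 5 7 8]
Step 2: demand=3,sold=3 ship[2->3]=2 ship[1->2]=1 ship[0->1]=2 prod=3 -> [6 6 6 7]
Step 3: demand=3,sold=3 ship[2->3]=2 ship[1->2]=1 ship[0->1]=2 prod=3 -> [7 7 5 6]
Step 4: demand=3,sold=3 ship[2->3]=2 ship[1->2]=1 ship[0->1]=2 prod=3 -> [8 8 4 5]
Step 5: demand=3,sold=3 ship[2->3]=2 ship[1->2]=1 ship[0->1]=2 prod=3 -> [9 9 3 4]
Step 6: demand=3,sold=3 ship[2->3]=2 ship[1->2]=1 ship[0->1]=2 prod=3 -> [10 10 2 3]
Step 7: demand=3,sold=3 ship[2->3]=2 ship[1->2]=1 ship[0->1]=2 prod=3 -> [11 11 1 2]
Step 8: demand=3,sold=2 ship[2->3]=1 ship[1->2]=1 ship[0->1]=2 prod=3 -> [12 12 1 1]
Step 9: demand=3,sold=1 ship[2->3]=1 ship[1->2]=1 ship[0->1]=2 prod=3 -> [13 13 1 1]
Step 10: demand=3,sold=1 ship[2->3]=1 ship[1->2]=1 ship[0->1]=2 prod=3 -> [14 14 1 1]
Step 11: demand=3,sold=1 ship[2->3]=1 ship[1->2]=1 ship[0->1]=2 prod=3 -> [15 15 1 1]
Step 12: demand=3,sold=1 ship[2->3]=1 ship[1->2]=1 ship[0->1]=2 prod=3 -> [16 16 1 1]
First stockout at step 8

8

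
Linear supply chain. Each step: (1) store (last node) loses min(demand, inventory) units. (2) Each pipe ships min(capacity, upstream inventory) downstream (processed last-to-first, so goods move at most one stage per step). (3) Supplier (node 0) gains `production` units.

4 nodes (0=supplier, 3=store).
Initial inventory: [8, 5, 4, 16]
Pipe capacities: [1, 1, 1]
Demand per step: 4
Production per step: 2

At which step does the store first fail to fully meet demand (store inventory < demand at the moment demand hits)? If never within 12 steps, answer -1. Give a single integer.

Step 1: demand=4,sold=4 ship[2->3]=1 ship[1->2]=1 ship[0->1]=1 prod=2 -> [9 5 4 13]
Step 2: demand=4,sold=4 ship[2->3]=1 ship[1->2]=1 ship[0->1]=1 prod=2 -> [10 5 4 10]
Step 3: demand=4,sold=4 ship[2->3]=1 ship[1->2]=1 ship[0->1]=1 prod=2 -> [11 5 4 7]
Step 4: demand=4,sold=4 ship[2->3]=1 ship[1->2]=1 ship[0->1]=1 prod=2 -> [12 5 4 4]
Step 5: demand=4,sold=4 ship[2->3]=1 ship[1->2]=1 ship[0->1]=1 prod=2 -> [13 5 4 1]
Step 6: demand=4,sold=1 ship[2->3]=1 ship[1->2]=1 ship[0->1]=1 prod=2 -> [14 5 4 1]
Step 7: demand=4,sold=1 ship[2->3]=1 ship[1->2]=1 ship[0->1]=1 prod=2 -> [15 5 4 1]
Step 8: demand=4,sold=1 ship[2->3]=1 ship[1->2]=1 ship[0->1]=1 prod=2 -> [16 5 4 1]
Step 9: demand=4,sold=1 ship[2->3]=1 ship[1->2]=1 ship[0->1]=1 prod=2 -> [17 5 4 1]
Step 10: demand=4,sold=1 ship[2->3]=1 ship[1->2]=1 ship[0->1]=1 prod=2 -> [18 5 4 1]
Step 11: demand=4,sold=1 ship[2->3]=1 ship[1->2]=1 ship[0->1]=1 prod=2 -> [19 5 4 1]
Step 12: demand=4,sold=1 ship[2->3]=1 ship[1->2]=1 ship[0->1]=1 prod=2 -> [20 5 4 1]
First stockout at step 6

6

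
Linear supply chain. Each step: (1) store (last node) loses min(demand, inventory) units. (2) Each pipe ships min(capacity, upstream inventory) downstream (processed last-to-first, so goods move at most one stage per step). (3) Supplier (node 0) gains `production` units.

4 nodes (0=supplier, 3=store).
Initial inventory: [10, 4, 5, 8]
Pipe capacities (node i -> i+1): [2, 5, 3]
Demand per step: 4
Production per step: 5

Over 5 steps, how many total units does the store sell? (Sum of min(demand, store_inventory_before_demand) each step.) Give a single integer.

Step 1: sold=4 (running total=4) -> [13 2 6 7]
Step 2: sold=4 (running total=8) -> [16 2 5 6]
Step 3: sold=4 (running total=12) -> [19 2 4 5]
Step 4: sold=4 (running total=16) -> [22 2 3 4]
Step 5: sold=4 (running total=20) -> [25 2 2 3]

Answer: 20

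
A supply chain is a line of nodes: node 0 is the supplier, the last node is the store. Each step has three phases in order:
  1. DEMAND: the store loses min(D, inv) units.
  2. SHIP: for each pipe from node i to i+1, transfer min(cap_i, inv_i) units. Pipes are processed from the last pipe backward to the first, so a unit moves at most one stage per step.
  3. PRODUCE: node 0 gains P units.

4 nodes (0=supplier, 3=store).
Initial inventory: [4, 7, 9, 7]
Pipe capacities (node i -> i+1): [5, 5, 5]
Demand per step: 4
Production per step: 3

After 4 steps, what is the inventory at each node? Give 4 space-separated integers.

Step 1: demand=4,sold=4 ship[2->3]=5 ship[1->2]=5 ship[0->1]=4 prod=3 -> inv=[3 6 9 8]
Step 2: demand=4,sold=4 ship[2->3]=5 ship[1->2]=5 ship[0->1]=3 prod=3 -> inv=[3 4 9 9]
Step 3: demand=4,sold=4 ship[2->3]=5 ship[1->2]=4 ship[0->1]=3 prod=3 -> inv=[3 3 8 10]
Step 4: demand=4,sold=4 ship[2->3]=5 ship[1->2]=3 ship[0->1]=3 prod=3 -> inv=[3 3 6 11]

3 3 6 11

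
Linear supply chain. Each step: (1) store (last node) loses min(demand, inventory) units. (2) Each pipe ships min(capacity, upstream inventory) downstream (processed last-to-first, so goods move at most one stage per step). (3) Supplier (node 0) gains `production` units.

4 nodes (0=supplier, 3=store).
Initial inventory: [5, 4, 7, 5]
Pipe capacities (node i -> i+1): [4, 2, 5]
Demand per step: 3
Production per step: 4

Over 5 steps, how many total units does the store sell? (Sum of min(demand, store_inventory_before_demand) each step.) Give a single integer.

Answer: 15

Derivation:
Step 1: sold=3 (running total=3) -> [5 6 4 7]
Step 2: sold=3 (running total=6) -> [5 8 2 8]
Step 3: sold=3 (running total=9) -> [5 10 2 7]
Step 4: sold=3 (running total=12) -> [5 12 2 6]
Step 5: sold=3 (running total=15) -> [5 14 2 5]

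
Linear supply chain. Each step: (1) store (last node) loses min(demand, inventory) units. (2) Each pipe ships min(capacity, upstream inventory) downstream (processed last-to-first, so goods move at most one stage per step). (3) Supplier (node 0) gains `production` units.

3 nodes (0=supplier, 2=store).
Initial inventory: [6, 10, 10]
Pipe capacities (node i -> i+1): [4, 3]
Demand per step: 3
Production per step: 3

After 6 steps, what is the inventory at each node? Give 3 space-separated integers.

Step 1: demand=3,sold=3 ship[1->2]=3 ship[0->1]=4 prod=3 -> inv=[5 11 10]
Step 2: demand=3,sold=3 ship[1->2]=3 ship[0->1]=4 prod=3 -> inv=[4 12 10]
Step 3: demand=3,sold=3 ship[1->2]=3 ship[0->1]=4 prod=3 -> inv=[3 13 10]
Step 4: demand=3,sold=3 ship[1->2]=3 ship[0->1]=3 prod=3 -> inv=[3 13 10]
Step 5: demand=3,sold=3 ship[1->2]=3 ship[0->1]=3 prod=3 -> inv=[3 13 10]
Step 6: demand=3,sold=3 ship[1->2]=3 ship[0->1]=3 prod=3 -> inv=[3 13 10]

3 13 10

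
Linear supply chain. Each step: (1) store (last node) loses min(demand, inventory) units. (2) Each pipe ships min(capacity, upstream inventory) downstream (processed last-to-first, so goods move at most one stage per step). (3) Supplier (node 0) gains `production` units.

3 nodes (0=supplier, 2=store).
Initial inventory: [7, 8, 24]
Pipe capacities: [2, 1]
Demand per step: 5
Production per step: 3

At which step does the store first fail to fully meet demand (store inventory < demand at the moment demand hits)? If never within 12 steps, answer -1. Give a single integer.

Step 1: demand=5,sold=5 ship[1->2]=1 ship[0->1]=2 prod=3 -> [8 9 20]
Step 2: demand=5,sold=5 ship[1->2]=1 ship[0->1]=2 prod=3 -> [9 10 16]
Step 3: demand=5,sold=5 ship[1->2]=1 ship[0->1]=2 prod=3 -> [10 11 12]
Step 4: demand=5,sold=5 ship[1->2]=1 ship[0->1]=2 prod=3 -> [11 12 8]
Step 5: demand=5,sold=5 ship[1->2]=1 ship[0->1]=2 prod=3 -> [12 13 4]
Step 6: demand=5,sold=4 ship[1->2]=1 ship[0->1]=2 prod=3 -> [13 14 1]
Step 7: demand=5,sold=1 ship[1->2]=1 ship[0->1]=2 prod=3 -> [14 15 1]
Step 8: demand=5,sold=1 ship[1->2]=1 ship[0->1]=2 prod=3 -> [15 16 1]
Step 9: demand=5,sold=1 ship[1->2]=1 ship[0->1]=2 prod=3 -> [16 17 1]
Step 10: demand=5,sold=1 ship[1->2]=1 ship[0->1]=2 prod=3 -> [17 18 1]
Step 11: demand=5,sold=1 ship[1->2]=1 ship[0->1]=2 prod=3 -> [18 19 1]
Step 12: demand=5,sold=1 ship[1->2]=1 ship[0->1]=2 prod=3 -> [19 20 1]
First stockout at step 6

6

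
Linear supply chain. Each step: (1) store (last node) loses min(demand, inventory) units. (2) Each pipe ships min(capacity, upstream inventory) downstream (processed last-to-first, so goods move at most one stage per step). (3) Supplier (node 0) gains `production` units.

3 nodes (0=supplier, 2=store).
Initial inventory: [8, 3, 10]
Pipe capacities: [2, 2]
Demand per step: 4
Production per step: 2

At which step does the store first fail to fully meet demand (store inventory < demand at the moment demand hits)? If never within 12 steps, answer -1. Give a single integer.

Step 1: demand=4,sold=4 ship[1->2]=2 ship[0->1]=2 prod=2 -> [8 3 8]
Step 2: demand=4,sold=4 ship[1->2]=2 ship[0->1]=2 prod=2 -> [8 3 6]
Step 3: demand=4,sold=4 ship[1->2]=2 ship[0->1]=2 prod=2 -> [8 3 4]
Step 4: demand=4,sold=4 ship[1->2]=2 ship[0->1]=2 prod=2 -> [8 3 2]
Step 5: demand=4,sold=2 ship[1->2]=2 ship[0->1]=2 prod=2 -> [8 3 2]
Step 6: demand=4,sold=2 ship[1->2]=2 ship[0->1]=2 prod=2 -> [8 3 2]
Step 7: demand=4,sold=2 ship[1->2]=2 ship[0->1]=2 prod=2 -> [8 3 2]
Step 8: demand=4,sold=2 ship[1->2]=2 ship[0->1]=2 prod=2 -> [8 3 2]
Step 9: demand=4,sold=2 ship[1->2]=2 ship[0->1]=2 prod=2 -> [8 3 2]
Step 10: demand=4,sold=2 ship[1->2]=2 ship[0->1]=2 prod=2 -> [8 3 2]
Step 11: demand=4,sold=2 ship[1->2]=2 ship[0->1]=2 prod=2 -> [8 3 2]
Step 12: demand=4,sold=2 ship[1->2]=2 ship[0->1]=2 prod=2 -> [8 3 2]
First stockout at step 5

5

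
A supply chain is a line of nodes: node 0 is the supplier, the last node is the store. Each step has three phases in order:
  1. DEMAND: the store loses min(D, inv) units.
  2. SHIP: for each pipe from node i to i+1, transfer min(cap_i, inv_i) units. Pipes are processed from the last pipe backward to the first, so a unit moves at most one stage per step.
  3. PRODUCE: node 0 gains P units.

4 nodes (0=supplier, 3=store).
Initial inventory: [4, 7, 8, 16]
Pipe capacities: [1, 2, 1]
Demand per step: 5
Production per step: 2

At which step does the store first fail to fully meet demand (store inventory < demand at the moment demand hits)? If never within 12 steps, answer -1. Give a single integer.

Step 1: demand=5,sold=5 ship[2->3]=1 ship[1->2]=2 ship[0->1]=1 prod=2 -> [5 6 9 12]
Step 2: demand=5,sold=5 ship[2->3]=1 ship[1->2]=2 ship[0->1]=1 prod=2 -> [6 5 10 8]
Step 3: demand=5,sold=5 ship[2->3]=1 ship[1->2]=2 ship[0->1]=1 prod=2 -> [7 4 11 4]
Step 4: demand=5,sold=4 ship[2->3]=1 ship[1->2]=2 ship[0->1]=1 prod=2 -> [8 3 12 1]
Step 5: demand=5,sold=1 ship[2->3]=1 ship[1->2]=2 ship[0->1]=1 prod=2 -> [9 2 13 1]
Step 6: demand=5,sold=1 ship[2->3]=1 ship[1->2]=2 ship[0->1]=1 prod=2 -> [10 1 14 1]
Step 7: demand=5,sold=1 ship[2->3]=1 ship[1->2]=1 ship[0->1]=1 prod=2 -> [11 1 14 1]
Step 8: demand=5,sold=1 ship[2->3]=1 ship[1->2]=1 ship[0->1]=1 prod=2 -> [12 1 14 1]
Step 9: demand=5,sold=1 ship[2->3]=1 ship[1->2]=1 ship[0->1]=1 prod=2 -> [13 1 14 1]
Step 10: demand=5,sold=1 ship[2->3]=1 ship[1->2]=1 ship[0->1]=1 prod=2 -> [14 1 14 1]
Step 11: demand=5,sold=1 ship[2->3]=1 ship[1->2]=1 ship[0->1]=1 prod=2 -> [15 1 14 1]
Step 12: demand=5,sold=1 ship[2->3]=1 ship[1->2]=1 ship[0->1]=1 prod=2 -> [16 1 14 1]
First stockout at step 4

4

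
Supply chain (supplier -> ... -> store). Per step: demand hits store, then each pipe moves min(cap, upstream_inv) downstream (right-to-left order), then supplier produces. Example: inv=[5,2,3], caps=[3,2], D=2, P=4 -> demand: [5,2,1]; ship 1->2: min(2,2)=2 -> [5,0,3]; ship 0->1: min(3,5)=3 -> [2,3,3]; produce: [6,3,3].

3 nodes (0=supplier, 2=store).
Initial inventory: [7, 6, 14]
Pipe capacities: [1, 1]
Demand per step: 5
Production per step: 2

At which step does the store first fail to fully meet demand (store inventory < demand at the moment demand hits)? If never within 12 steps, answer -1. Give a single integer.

Step 1: demand=5,sold=5 ship[1->2]=1 ship[0->1]=1 prod=2 -> [8 6 10]
Step 2: demand=5,sold=5 ship[1->2]=1 ship[0->1]=1 prod=2 -> [9 6 6]
Step 3: demand=5,sold=5 ship[1->2]=1 ship[0->1]=1 prod=2 -> [10 6 2]
Step 4: demand=5,sold=2 ship[1->2]=1 ship[0->1]=1 prod=2 -> [11 6 1]
Step 5: demand=5,sold=1 ship[1->2]=1 ship[0->1]=1 prod=2 -> [12 6 1]
Step 6: demand=5,sold=1 ship[1->2]=1 ship[0->1]=1 prod=2 -> [13 6 1]
Step 7: demand=5,sold=1 ship[1->2]=1 ship[0->1]=1 prod=2 -> [14 6 1]
Step 8: demand=5,sold=1 ship[1->2]=1 ship[0->1]=1 prod=2 -> [15 6 1]
Step 9: demand=5,sold=1 ship[1->2]=1 ship[0->1]=1 prod=2 -> [16 6 1]
Step 10: demand=5,sold=1 ship[1->2]=1 ship[0->1]=1 prod=2 -> [17 6 1]
Step 11: demand=5,sold=1 ship[1->2]=1 ship[0->1]=1 prod=2 -> [18 6 1]
Step 12: demand=5,sold=1 ship[1->2]=1 ship[0->1]=1 prod=2 -> [19 6 1]
First stockout at step 4

4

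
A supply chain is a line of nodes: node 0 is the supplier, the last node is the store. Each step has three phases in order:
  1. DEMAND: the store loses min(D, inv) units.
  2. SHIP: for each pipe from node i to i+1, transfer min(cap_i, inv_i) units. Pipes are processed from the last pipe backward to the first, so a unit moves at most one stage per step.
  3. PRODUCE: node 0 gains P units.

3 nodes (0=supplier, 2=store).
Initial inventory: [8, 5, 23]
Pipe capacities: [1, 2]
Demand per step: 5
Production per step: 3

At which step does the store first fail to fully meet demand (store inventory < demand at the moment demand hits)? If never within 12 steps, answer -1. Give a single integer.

Step 1: demand=5,sold=5 ship[1->2]=2 ship[0->1]=1 prod=3 -> [10 4 20]
Step 2: demand=5,sold=5 ship[1->2]=2 ship[0->1]=1 prod=3 -> [12 3 17]
Step 3: demand=5,sold=5 ship[1->2]=2 ship[0->1]=1 prod=3 -> [14 2 14]
Step 4: demand=5,sold=5 ship[1->2]=2 ship[0->1]=1 prod=3 -> [16 1 11]
Step 5: demand=5,sold=5 ship[1->2]=1 ship[0->1]=1 prod=3 -> [18 1 7]
Step 6: demand=5,sold=5 ship[1->2]=1 ship[0->1]=1 prod=3 -> [20 1 3]
Step 7: demand=5,sold=3 ship[1->2]=1 ship[0->1]=1 prod=3 -> [22 1 1]
Step 8: demand=5,sold=1 ship[1->2]=1 ship[0->1]=1 prod=3 -> [24 1 1]
Step 9: demand=5,sold=1 ship[1->2]=1 ship[0->1]=1 prod=3 -> [26 1 1]
Step 10: demand=5,sold=1 ship[1->2]=1 ship[0->1]=1 prod=3 -> [28 1 1]
Step 11: demand=5,sold=1 ship[1->2]=1 ship[0->1]=1 prod=3 -> [30 1 1]
Step 12: demand=5,sold=1 ship[1->2]=1 ship[0->1]=1 prod=3 -> [32 1 1]
First stockout at step 7

7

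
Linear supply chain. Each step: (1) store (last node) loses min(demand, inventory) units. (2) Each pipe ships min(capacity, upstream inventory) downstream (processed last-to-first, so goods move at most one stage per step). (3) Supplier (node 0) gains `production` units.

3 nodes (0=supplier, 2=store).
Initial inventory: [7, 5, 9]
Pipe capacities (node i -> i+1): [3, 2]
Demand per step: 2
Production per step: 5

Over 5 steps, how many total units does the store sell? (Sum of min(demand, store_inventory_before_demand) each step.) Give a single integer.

Step 1: sold=2 (running total=2) -> [9 6 9]
Step 2: sold=2 (running total=4) -> [11 7 9]
Step 3: sold=2 (running total=6) -> [13 8 9]
Step 4: sold=2 (running total=8) -> [15 9 9]
Step 5: sold=2 (running total=10) -> [17 10 9]

Answer: 10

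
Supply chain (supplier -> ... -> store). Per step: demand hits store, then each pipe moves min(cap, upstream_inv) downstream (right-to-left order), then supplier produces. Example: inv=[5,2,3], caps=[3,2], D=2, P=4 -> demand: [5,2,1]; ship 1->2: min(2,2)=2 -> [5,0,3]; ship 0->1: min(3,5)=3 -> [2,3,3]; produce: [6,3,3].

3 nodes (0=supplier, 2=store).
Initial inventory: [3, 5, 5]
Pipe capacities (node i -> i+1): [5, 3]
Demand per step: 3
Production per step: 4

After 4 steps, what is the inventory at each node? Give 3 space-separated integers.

Step 1: demand=3,sold=3 ship[1->2]=3 ship[0->1]=3 prod=4 -> inv=[4 5 5]
Step 2: demand=3,sold=3 ship[1->2]=3 ship[0->1]=4 prod=4 -> inv=[4 6 5]
Step 3: demand=3,sold=3 ship[1->2]=3 ship[0->1]=4 prod=4 -> inv=[4 7 5]
Step 4: demand=3,sold=3 ship[1->2]=3 ship[0->1]=4 prod=4 -> inv=[4 8 5]

4 8 5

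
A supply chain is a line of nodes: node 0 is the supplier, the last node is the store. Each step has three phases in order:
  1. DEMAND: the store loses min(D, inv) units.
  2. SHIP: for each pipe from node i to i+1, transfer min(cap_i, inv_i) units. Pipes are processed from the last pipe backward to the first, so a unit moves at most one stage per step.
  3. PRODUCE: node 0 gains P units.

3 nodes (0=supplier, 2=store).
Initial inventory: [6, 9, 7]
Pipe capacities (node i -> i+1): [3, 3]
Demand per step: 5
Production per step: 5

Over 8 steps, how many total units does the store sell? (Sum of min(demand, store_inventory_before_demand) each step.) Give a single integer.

Step 1: sold=5 (running total=5) -> [8 9 5]
Step 2: sold=5 (running total=10) -> [10 9 3]
Step 3: sold=3 (running total=13) -> [12 9 3]
Step 4: sold=3 (running total=16) -> [14 9 3]
Step 5: sold=3 (running total=19) -> [16 9 3]
Step 6: sold=3 (running total=22) -> [18 9 3]
Step 7: sold=3 (running total=25) -> [20 9 3]
Step 8: sold=3 (running total=28) -> [22 9 3]

Answer: 28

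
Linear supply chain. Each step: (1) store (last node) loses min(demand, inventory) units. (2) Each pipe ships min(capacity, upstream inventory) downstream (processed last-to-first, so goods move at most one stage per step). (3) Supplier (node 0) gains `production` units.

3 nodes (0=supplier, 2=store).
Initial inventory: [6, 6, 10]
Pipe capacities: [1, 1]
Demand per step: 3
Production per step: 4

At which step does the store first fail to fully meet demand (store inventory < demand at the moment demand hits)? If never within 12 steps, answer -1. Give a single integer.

Step 1: demand=3,sold=3 ship[1->2]=1 ship[0->1]=1 prod=4 -> [9 6 8]
Step 2: demand=3,sold=3 ship[1->2]=1 ship[0->1]=1 prod=4 -> [12 6 6]
Step 3: demand=3,sold=3 ship[1->2]=1 ship[0->1]=1 prod=4 -> [15 6 4]
Step 4: demand=3,sold=3 ship[1->2]=1 ship[0->1]=1 prod=4 -> [18 6 2]
Step 5: demand=3,sold=2 ship[1->2]=1 ship[0->1]=1 prod=4 -> [21 6 1]
Step 6: demand=3,sold=1 ship[1->2]=1 ship[0->1]=1 prod=4 -> [24 6 1]
Step 7: demand=3,sold=1 ship[1->2]=1 ship[0->1]=1 prod=4 -> [27 6 1]
Step 8: demand=3,sold=1 ship[1->2]=1 ship[0->1]=1 prod=4 -> [30 6 1]
Step 9: demand=3,sold=1 ship[1->2]=1 ship[0->1]=1 prod=4 -> [33 6 1]
Step 10: demand=3,sold=1 ship[1->2]=1 ship[0->1]=1 prod=4 -> [36 6 1]
Step 11: demand=3,sold=1 ship[1->2]=1 ship[0->1]=1 prod=4 -> [39 6 1]
Step 12: demand=3,sold=1 ship[1->2]=1 ship[0->1]=1 prod=4 -> [42 6 1]
First stockout at step 5

5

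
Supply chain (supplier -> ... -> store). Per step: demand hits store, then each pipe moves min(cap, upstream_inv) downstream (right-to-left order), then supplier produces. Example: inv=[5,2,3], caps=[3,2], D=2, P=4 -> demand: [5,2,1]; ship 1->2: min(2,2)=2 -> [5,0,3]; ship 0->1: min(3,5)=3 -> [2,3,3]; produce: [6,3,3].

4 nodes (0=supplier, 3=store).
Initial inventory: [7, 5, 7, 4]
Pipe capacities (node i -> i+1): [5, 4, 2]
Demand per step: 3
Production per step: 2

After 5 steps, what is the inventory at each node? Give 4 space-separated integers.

Step 1: demand=3,sold=3 ship[2->3]=2 ship[1->2]=4 ship[0->1]=5 prod=2 -> inv=[4 6 9 3]
Step 2: demand=3,sold=3 ship[2->3]=2 ship[1->2]=4 ship[0->1]=4 prod=2 -> inv=[2 6 11 2]
Step 3: demand=3,sold=2 ship[2->3]=2 ship[1->2]=4 ship[0->1]=2 prod=2 -> inv=[2 4 13 2]
Step 4: demand=3,sold=2 ship[2->3]=2 ship[1->2]=4 ship[0->1]=2 prod=2 -> inv=[2 2 15 2]
Step 5: demand=3,sold=2 ship[2->3]=2 ship[1->2]=2 ship[0->1]=2 prod=2 -> inv=[2 2 15 2]

2 2 15 2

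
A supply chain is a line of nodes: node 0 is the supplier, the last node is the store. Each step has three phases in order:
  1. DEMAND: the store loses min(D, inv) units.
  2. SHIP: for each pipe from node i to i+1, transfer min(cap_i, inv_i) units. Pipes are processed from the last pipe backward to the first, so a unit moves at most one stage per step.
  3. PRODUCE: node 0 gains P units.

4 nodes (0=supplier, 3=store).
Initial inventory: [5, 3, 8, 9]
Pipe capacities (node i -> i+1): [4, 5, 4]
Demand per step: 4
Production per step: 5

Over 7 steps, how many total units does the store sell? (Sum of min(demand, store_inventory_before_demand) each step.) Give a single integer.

Answer: 28

Derivation:
Step 1: sold=4 (running total=4) -> [6 4 7 9]
Step 2: sold=4 (running total=8) -> [7 4 7 9]
Step 3: sold=4 (running total=12) -> [8 4 7 9]
Step 4: sold=4 (running total=16) -> [9 4 7 9]
Step 5: sold=4 (running total=20) -> [10 4 7 9]
Step 6: sold=4 (running total=24) -> [11 4 7 9]
Step 7: sold=4 (running total=28) -> [12 4 7 9]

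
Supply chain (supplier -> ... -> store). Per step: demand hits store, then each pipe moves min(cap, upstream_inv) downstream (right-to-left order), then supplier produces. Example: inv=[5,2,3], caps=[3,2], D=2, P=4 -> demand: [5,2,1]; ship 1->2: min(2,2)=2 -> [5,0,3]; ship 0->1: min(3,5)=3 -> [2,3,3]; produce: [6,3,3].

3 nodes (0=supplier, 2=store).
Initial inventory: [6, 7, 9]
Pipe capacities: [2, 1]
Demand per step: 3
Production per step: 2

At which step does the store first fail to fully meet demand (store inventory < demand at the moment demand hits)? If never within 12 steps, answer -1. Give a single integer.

Step 1: demand=3,sold=3 ship[1->2]=1 ship[0->1]=2 prod=2 -> [6 8 7]
Step 2: demand=3,sold=3 ship[1->2]=1 ship[0->1]=2 prod=2 -> [6 9 5]
Step 3: demand=3,sold=3 ship[1->2]=1 ship[0->1]=2 prod=2 -> [6 10 3]
Step 4: demand=3,sold=3 ship[1->2]=1 ship[0->1]=2 prod=2 -> [6 11 1]
Step 5: demand=3,sold=1 ship[1->2]=1 ship[0->1]=2 prod=2 -> [6 12 1]
Step 6: demand=3,sold=1 ship[1->2]=1 ship[0->1]=2 prod=2 -> [6 13 1]
Step 7: demand=3,sold=1 ship[1->2]=1 ship[0->1]=2 prod=2 -> [6 14 1]
Step 8: demand=3,sold=1 ship[1->2]=1 ship[0->1]=2 prod=2 -> [6 15 1]
Step 9: demand=3,sold=1 ship[1->2]=1 ship[0->1]=2 prod=2 -> [6 16 1]
Step 10: demand=3,sold=1 ship[1->2]=1 ship[0->1]=2 prod=2 -> [6 17 1]
Step 11: demand=3,sold=1 ship[1->2]=1 ship[0->1]=2 prod=2 -> [6 18 1]
Step 12: demand=3,sold=1 ship[1->2]=1 ship[0->1]=2 prod=2 -> [6 19 1]
First stockout at step 5

5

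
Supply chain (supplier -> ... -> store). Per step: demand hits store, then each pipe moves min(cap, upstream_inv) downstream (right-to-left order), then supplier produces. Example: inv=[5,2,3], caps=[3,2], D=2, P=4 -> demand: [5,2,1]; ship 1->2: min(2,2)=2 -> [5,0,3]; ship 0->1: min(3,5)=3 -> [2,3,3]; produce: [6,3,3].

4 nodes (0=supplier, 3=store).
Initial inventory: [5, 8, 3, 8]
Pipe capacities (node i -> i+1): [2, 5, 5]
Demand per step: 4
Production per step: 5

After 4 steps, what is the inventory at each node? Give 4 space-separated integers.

Step 1: demand=4,sold=4 ship[2->3]=3 ship[1->2]=5 ship[0->1]=2 prod=5 -> inv=[8 5 5 7]
Step 2: demand=4,sold=4 ship[2->3]=5 ship[1->2]=5 ship[0->1]=2 prod=5 -> inv=[11 2 5 8]
Step 3: demand=4,sold=4 ship[2->3]=5 ship[1->2]=2 ship[0->1]=2 prod=5 -> inv=[14 2 2 9]
Step 4: demand=4,sold=4 ship[2->3]=2 ship[1->2]=2 ship[0->1]=2 prod=5 -> inv=[17 2 2 7]

17 2 2 7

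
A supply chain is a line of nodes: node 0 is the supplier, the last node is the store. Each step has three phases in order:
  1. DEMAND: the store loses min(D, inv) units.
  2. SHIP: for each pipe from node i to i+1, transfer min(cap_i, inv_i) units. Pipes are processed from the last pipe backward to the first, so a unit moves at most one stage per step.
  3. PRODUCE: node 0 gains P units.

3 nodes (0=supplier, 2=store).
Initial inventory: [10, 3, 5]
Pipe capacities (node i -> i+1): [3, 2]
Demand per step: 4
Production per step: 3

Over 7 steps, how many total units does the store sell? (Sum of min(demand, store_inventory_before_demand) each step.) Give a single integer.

Answer: 17

Derivation:
Step 1: sold=4 (running total=4) -> [10 4 3]
Step 2: sold=3 (running total=7) -> [10 5 2]
Step 3: sold=2 (running total=9) -> [10 6 2]
Step 4: sold=2 (running total=11) -> [10 7 2]
Step 5: sold=2 (running total=13) -> [10 8 2]
Step 6: sold=2 (running total=15) -> [10 9 2]
Step 7: sold=2 (running total=17) -> [10 10 2]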